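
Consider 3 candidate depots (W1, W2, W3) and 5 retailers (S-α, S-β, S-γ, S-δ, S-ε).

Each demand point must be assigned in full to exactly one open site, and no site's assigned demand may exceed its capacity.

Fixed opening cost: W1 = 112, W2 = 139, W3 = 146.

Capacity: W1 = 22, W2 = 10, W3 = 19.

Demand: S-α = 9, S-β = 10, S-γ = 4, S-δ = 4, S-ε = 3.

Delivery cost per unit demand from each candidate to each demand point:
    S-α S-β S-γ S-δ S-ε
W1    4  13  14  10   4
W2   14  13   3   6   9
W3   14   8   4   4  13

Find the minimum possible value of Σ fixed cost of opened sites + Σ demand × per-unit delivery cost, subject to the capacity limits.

Open {W1, W3}; cheapest assignment that respects the capacities:
  W1 (cap 22, load 12): S-α, S-ε — cost 9×4 + 3×4 = 48
  W3 (cap 19, load 18): S-β, S-γ, S-δ — cost 10×8 + 4×4 + 4×4 = 112
  Shipping 160, fixed 258 → total 418.
  Any other capacity-feasible assignment to {W1, W3} ships for at least 160.
Compare {W1, W2}: its best feasible assignment gives total 465.
Compare {W1, W2, W3}: its best feasible assignment gives total 553.
Every other set of open sites that can feasibly serve all demand totals ≥ 465 even under its best assignment. Minimum: 418.

418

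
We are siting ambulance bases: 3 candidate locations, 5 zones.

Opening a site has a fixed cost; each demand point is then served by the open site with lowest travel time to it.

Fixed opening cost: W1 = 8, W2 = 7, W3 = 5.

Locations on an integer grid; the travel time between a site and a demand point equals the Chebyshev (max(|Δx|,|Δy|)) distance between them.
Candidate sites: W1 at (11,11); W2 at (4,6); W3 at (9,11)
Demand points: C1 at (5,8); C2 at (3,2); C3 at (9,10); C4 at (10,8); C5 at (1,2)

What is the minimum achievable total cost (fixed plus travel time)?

26

Open {W2, W3}: assign each demand point to its cheapest open site.
  C1→W2 2, C2→W2 4, C3→W3 1, C4→W3 3, C5→W2 4
  travel time 14, fixed 12 → total 26.
Compare {W2}: travel time 21 + fixed 7 = 28.
Compare {W1, W2}: travel time 15 + fixed 15 = 30.
Compare {W3}: travel time 26 + fixed 5 = 31.
All other subsets cost ≥ 28. Minimum total cost: 26.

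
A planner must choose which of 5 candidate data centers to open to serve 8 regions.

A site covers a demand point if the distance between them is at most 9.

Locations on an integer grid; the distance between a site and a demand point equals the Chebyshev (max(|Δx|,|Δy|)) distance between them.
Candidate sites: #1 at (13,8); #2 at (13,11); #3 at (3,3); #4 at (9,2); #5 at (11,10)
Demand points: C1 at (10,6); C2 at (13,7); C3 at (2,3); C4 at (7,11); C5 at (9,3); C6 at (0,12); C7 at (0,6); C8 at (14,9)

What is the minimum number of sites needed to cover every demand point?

Coverage sets (demand points within 9 of each site):
  #1: {C1, C2, C4, C5, C8}
  #2: {C1, C2, C4, C5, C8}
  #3: {C1, C3, C4, C5, C6, C7}
  #4: {C1, C2, C3, C4, C5, C7, C8}
  #5: {C1, C2, C3, C4, C5, C8}
No single site covers all 8 demand points.
But {#1, #3} covers everything, so the minimum is 2.

2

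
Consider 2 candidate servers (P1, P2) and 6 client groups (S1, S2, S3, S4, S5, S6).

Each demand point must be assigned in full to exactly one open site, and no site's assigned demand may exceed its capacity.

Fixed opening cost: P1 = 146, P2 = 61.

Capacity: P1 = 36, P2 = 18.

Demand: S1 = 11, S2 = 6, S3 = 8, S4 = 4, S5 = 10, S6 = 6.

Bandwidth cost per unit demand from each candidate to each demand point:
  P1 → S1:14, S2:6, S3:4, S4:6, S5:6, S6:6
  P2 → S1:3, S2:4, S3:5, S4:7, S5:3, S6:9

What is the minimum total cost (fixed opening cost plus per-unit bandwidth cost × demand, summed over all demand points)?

Open {P1, P2}; cheapest assignment that respects the capacities:
  P1 (cap 36, load 28): S3, S4, S5, S6 — cost 8×4 + 4×6 + 10×6 + 6×6 = 152
  P2 (cap 18, load 17): S1, S2 — cost 11×3 + 6×4 = 57
  Shipping 209, fixed 207 → total 416.
  Any other capacity-feasible assignment to {P1, P2} ships for at least 209.
Total demand is 45 and no other set of sites has combined capacity ≥ 45, so {P1, P2} is the only feasible choice of open sites. Minimum: 416.

416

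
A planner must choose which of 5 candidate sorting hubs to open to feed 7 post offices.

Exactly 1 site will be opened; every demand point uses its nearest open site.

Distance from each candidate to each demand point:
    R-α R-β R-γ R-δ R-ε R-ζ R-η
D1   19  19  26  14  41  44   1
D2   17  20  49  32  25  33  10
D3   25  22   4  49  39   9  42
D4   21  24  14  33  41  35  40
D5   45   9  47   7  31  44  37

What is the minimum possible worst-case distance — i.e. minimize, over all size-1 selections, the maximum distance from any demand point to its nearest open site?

Open {D4}.
  Farthest demand point is R-ε at distance 41 (to D4); all others are ≤ 41.
With {D1} the worst case is 44.
With {D5} the worst case is 47.
No size-1 selection achieves below 41.

41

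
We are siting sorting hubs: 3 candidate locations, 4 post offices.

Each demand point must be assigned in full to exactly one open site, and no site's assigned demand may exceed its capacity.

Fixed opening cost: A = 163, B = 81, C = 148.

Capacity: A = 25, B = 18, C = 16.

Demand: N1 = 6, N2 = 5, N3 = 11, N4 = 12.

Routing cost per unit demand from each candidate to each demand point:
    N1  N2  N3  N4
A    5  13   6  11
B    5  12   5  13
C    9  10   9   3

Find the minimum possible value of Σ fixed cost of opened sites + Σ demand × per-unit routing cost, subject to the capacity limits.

Open {A, C}; cheapest assignment that respects the capacities:
  A (cap 25, load 22): N1, N2, N3 — cost 6×5 + 5×13 + 11×6 = 161
  C (cap 16, load 12): N4 — cost 12×3 = 36
  Shipping 197, fixed 311 → total 508.
  Any other capacity-feasible assignment to {A, C} ships for at least 197.
Compare {A, B}: its best feasible assignment gives total 521.
Compare {B, C}: its best feasible assignment gives total 564.
Every other set of open sites that can feasibly serve all demand totals ≥ 521 even under its best assignment. Minimum: 508.

508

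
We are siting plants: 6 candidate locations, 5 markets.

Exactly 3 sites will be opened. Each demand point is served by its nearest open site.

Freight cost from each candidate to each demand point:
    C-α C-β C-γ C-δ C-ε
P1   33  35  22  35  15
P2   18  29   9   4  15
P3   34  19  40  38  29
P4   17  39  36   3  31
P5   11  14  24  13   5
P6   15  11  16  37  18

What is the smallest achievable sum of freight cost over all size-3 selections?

Open {P2, P5, P6}.
  C-α→P5 11, C-β→P6 11, C-γ→P2 9, C-δ→P2 4, C-ε→P5 5  ⇒ total 40.
Compare {P2, P4, P5}: total 42.
Compare {P1, P2, P5}: total 43.
No size-3 selection does better; minimum is 40.

40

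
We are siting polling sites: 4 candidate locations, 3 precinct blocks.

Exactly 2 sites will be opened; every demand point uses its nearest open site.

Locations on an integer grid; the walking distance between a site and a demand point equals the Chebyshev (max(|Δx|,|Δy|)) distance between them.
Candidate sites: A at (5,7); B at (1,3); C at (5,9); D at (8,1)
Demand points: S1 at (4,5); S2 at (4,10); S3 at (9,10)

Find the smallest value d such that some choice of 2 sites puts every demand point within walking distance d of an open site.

Open {A, B}.
  Farthest demand point is S3 at walking distance 4 (to A); all others are ≤ 4.
With {A, C} the worst case is 4.
With {A, D} the worst case is 4.
No size-2 selection achieves below 4.

4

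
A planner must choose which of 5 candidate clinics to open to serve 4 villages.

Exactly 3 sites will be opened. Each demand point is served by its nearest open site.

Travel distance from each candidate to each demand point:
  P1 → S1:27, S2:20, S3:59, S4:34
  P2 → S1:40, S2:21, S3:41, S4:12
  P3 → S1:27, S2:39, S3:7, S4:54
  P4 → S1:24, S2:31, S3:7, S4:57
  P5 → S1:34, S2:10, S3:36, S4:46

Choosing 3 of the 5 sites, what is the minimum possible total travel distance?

Open {P2, P4, P5}.
  S1→P4 24, S2→P5 10, S3→P4 7, S4→P2 12  ⇒ total 53.
Compare {P2, P3, P5}: total 56.
Compare {P1, P2, P4}: total 63.
No size-3 selection does better; minimum is 53.

53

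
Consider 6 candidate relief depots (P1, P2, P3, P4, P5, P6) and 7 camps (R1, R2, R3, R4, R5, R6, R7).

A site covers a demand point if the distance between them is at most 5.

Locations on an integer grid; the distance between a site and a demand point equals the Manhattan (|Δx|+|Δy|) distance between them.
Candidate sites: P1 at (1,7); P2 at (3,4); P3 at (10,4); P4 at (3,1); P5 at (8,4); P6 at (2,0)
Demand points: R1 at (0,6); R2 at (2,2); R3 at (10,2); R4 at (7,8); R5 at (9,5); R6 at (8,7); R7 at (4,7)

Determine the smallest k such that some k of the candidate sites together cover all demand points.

Coverage sets (demand points within 5 of each site):
  P1: {R1, R7}
  P2: {R1, R2, R7}
  P3: {R3, R5, R6}
  P4: {R2}
  P5: {R3, R4, R5, R6}
  P6: {R2}
No single site covers all 7 demand points.
But {P2, P5} covers everything, so the minimum is 2.

2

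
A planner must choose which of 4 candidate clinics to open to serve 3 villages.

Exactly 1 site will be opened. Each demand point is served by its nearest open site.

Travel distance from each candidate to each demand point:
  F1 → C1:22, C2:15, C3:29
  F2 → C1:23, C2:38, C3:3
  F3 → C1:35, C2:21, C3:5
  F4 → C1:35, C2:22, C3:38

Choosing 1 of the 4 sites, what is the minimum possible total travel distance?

61

Open {F3}.
  C1→F3 35, C2→F3 21, C3→F3 5  ⇒ total 61.
Compare {F2}: total 64.
Compare {F1}: total 66.
No size-1 selection does better; minimum is 61.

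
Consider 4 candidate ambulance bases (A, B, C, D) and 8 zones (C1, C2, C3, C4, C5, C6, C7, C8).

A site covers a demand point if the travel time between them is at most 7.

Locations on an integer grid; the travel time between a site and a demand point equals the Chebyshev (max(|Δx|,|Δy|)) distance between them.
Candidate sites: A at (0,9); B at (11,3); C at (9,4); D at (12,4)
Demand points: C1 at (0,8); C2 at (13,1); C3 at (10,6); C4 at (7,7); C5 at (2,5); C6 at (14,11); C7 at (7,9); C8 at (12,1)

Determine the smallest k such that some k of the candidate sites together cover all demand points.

Coverage sets (demand points within 7 of each site):
  A: {C1, C4, C5, C7}
  B: {C2, C3, C4, C7, C8}
  C: {C2, C3, C4, C5, C6, C7, C8}
  D: {C2, C3, C4, C6, C7, C8}
No single site covers all 8 demand points.
But {A, C} covers everything, so the minimum is 2.

2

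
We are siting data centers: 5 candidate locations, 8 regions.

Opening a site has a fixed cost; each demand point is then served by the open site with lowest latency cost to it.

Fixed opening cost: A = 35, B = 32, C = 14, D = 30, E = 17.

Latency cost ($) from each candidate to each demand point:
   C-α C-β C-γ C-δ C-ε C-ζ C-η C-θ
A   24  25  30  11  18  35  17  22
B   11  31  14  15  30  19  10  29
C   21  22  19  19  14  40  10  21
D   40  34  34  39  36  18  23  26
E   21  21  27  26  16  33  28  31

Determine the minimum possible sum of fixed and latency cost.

Open {B, C}: assign each demand point to its cheapest open site.
  C-α→B 11, C-β→C 22, C-γ→B 14, C-δ→B 15, C-ε→C 14, C-ζ→B 19, C-η→B 10, C-θ→C 21
  latency cost 126, fixed 46 → total 172.
Compare {C}: latency cost 166 + fixed 14 = 180.
Compare {B, E}: latency cost 135 + fixed 49 = 184.
Compare {C, D}: latency cost 144 + fixed 44 = 188.
All other subsets cost ≥ 180. Minimum total cost: 172.

172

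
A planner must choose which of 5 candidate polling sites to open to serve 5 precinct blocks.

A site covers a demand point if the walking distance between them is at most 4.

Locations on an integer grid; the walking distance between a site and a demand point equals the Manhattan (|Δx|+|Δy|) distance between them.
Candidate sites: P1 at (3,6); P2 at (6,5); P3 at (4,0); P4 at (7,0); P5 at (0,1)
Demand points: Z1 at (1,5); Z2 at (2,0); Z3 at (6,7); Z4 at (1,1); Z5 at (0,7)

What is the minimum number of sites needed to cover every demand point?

2

Coverage sets (demand points within 4 of each site):
  P1: {Z1, Z3, Z5}
  P2: {Z3}
  P3: {Z2, Z4}
  P4: {}
  P5: {Z2, Z4}
No single site covers all 5 demand points.
But {P1, P3} covers everything, so the minimum is 2.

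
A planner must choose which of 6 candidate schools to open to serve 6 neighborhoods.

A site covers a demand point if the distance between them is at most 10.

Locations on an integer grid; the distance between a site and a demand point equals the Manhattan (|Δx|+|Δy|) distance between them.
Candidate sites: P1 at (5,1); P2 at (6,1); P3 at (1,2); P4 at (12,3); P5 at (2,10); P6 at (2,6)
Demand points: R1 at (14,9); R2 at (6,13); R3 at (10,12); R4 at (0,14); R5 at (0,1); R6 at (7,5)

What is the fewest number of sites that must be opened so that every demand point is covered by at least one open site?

3

Coverage sets (demand points within 10 of each site):
  P1: {R5, R6}
  P2: {R5, R6}
  P3: {R5, R6}
  P4: {R1, R6}
  P5: {R2, R3, R4, R6}
  P6: {R4, R5, R6}
No 2 sites suffice: every size-2 union leaves at least one demand point uncovered.
But {P1, P4, P5} covers everything, so the minimum is 3.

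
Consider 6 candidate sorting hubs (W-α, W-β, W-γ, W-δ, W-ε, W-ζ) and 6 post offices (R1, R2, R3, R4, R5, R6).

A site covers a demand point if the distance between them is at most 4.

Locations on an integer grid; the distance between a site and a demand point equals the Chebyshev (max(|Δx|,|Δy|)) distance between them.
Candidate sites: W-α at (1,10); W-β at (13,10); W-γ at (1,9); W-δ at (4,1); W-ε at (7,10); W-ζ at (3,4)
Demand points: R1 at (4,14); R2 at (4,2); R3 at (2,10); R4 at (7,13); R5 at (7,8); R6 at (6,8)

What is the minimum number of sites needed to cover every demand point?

Coverage sets (demand points within 4 of each site):
  W-α: {R1, R3}
  W-β: {}
  W-γ: {R3}
  W-δ: {R2}
  W-ε: {R1, R4, R5, R6}
  W-ζ: {R2, R5, R6}
No 2 sites suffice: every size-2 union leaves at least one demand point uncovered.
But {W-α, W-δ, W-ε} covers everything, so the minimum is 3.

3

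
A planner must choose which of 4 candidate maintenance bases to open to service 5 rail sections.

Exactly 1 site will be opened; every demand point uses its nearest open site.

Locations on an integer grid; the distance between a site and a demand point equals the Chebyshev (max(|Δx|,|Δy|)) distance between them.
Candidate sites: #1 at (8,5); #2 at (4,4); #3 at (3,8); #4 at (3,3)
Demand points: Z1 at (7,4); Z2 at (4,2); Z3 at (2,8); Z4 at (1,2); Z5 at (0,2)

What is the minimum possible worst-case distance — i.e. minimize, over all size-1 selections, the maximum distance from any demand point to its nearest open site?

Open {#2}.
  Farthest demand point is Z3 at distance 4 (to #2); all others are ≤ 4.
With {#4} the worst case is 5.
With {#3} the worst case is 6.
No size-1 selection achieves below 4.

4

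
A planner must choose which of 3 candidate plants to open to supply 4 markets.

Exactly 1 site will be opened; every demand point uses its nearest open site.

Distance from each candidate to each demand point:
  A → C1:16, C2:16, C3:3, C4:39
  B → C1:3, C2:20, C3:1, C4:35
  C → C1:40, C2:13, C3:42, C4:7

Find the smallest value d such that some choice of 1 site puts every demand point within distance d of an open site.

Open {B}.
  Farthest demand point is C4 at distance 35 (to B); all others are ≤ 35.
With {A} the worst case is 39.
With {C} the worst case is 42.
No size-1 selection achieves below 35.

35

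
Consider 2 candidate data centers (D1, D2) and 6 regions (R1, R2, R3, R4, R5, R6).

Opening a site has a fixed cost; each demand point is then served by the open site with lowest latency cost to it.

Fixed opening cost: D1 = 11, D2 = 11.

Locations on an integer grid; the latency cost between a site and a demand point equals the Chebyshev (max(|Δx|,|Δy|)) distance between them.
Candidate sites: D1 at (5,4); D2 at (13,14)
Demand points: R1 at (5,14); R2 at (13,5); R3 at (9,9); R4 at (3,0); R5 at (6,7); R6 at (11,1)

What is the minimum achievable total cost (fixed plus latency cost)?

Open {D1}: assign each demand point to its cheapest open site.
  R1→D1 10, R2→D1 8, R3→D1 5, R4→D1 4, R5→D1 3, R6→D1 6
  latency cost 36, fixed 11 → total 47.
Compare {D1, D2}: latency cost 34 + fixed 22 = 56.
Compare {D2}: latency cost 56 + fixed 11 = 67.

47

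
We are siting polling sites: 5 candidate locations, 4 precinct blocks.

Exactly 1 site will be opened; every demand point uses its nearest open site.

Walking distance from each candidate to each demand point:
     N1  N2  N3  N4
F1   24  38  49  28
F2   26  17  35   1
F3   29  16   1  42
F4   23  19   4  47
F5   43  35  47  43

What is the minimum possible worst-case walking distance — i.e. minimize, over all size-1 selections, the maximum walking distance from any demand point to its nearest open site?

35

Open {F2}.
  Farthest demand point is N3 at walking distance 35 (to F2); all others are ≤ 35.
With {F3} the worst case is 42.
With {F4} the worst case is 47.
No size-1 selection achieves below 35.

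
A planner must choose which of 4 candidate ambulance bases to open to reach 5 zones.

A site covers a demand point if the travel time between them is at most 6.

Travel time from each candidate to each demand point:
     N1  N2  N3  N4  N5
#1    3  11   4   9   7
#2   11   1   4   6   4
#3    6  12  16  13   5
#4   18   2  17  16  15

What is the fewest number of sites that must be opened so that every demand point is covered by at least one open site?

Coverage sets (demand points within 6 of each site):
  #1: {N1, N3}
  #2: {N2, N3, N4, N5}
  #3: {N1, N5}
  #4: {N2}
No single site covers all 5 demand points.
But {#1, #2} covers everything, so the minimum is 2.

2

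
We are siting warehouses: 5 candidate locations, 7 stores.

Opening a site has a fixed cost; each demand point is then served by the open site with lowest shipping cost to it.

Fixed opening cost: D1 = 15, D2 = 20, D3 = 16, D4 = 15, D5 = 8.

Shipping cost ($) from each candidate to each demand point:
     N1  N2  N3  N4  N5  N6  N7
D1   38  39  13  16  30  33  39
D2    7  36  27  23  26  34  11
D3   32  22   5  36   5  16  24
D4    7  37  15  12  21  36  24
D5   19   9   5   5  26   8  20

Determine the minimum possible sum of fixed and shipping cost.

Open {D2, D3, D5}: assign each demand point to its cheapest open site.
  N1→D2 7, N2→D5 9, N3→D3 5, N4→D5 5, N5→D3 5, N6→D5 8, N7→D2 11
  shipping cost 50, fixed 44 → total 94.
Compare {D3, D5}: shipping cost 71 + fixed 24 = 95.
Compare {D4, D5}: shipping cost 75 + fixed 23 = 98.
Compare {D3, D4, D5}: shipping cost 59 + fixed 39 = 98.
All other subsets cost ≥ 95. Minimum total cost: 94.

94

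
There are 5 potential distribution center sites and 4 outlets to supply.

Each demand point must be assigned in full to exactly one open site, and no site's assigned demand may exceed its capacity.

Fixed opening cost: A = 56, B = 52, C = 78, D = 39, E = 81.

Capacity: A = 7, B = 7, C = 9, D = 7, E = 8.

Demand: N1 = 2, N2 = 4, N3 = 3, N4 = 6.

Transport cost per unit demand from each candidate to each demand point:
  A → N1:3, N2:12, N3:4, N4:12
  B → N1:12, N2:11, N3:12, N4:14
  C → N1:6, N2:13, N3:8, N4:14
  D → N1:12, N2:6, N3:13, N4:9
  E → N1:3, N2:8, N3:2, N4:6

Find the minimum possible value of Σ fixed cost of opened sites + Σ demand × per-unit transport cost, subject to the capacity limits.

Open {D, E}; cheapest assignment that respects the capacities:
  D (cap 7, load 7): N2, N3 — cost 4×6 + 3×13 = 63
  E (cap 8, load 8): N1, N4 — cost 2×3 + 6×6 = 42
  Shipping 105, fixed 120 → total 225.
  Any other capacity-feasible assignment to {D, E} ships for at least 105.
Compare {A, E}: its best feasible assignment gives total 239.
Compare {A, D, E}: its best feasible assignment gives total 254.
Every other set of open sites that can feasibly serve all demand totals ≥ 239 even under its best assignment. Minimum: 225.

225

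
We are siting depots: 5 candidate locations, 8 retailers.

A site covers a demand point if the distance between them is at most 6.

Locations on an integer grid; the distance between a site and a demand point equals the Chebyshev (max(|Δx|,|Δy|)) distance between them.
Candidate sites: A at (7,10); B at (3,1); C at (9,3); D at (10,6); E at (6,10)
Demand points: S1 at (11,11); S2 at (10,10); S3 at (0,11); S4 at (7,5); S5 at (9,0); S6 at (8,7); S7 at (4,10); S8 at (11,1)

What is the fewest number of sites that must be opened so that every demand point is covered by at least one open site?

Coverage sets (demand points within 6 of each site):
  A: {S1, S2, S4, S6, S7}
  B: {S4, S5, S6}
  C: {S4, S5, S6, S8}
  D: {S1, S2, S4, S5, S6, S7, S8}
  E: {S1, S2, S3, S4, S6, S7}
No single site covers all 8 demand points.
But {C, E} covers everything, so the minimum is 2.

2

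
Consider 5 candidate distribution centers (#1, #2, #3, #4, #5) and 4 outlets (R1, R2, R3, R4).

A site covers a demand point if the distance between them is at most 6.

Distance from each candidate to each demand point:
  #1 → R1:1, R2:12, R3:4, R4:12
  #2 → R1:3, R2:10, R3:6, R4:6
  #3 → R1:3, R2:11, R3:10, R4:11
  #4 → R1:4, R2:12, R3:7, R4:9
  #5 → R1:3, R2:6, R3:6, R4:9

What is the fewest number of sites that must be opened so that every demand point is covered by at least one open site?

Coverage sets (demand points within 6 of each site):
  #1: {R1, R3}
  #2: {R1, R3, R4}
  #3: {R1}
  #4: {R1}
  #5: {R1, R2, R3}
No single site covers all 4 demand points.
But {#2, #5} covers everything, so the minimum is 2.

2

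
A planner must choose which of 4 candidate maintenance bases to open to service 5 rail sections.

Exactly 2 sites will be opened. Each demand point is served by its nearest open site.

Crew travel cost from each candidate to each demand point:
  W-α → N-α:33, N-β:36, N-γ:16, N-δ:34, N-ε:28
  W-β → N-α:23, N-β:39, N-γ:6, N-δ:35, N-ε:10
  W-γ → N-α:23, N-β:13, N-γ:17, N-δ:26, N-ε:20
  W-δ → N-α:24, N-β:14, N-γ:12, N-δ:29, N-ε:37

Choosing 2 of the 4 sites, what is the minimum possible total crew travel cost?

Open {W-β, W-γ}.
  N-α→W-β 23, N-β→W-γ 13, N-γ→W-β 6, N-δ→W-γ 26, N-ε→W-β 10  ⇒ total 78.
Compare {W-β, W-δ}: total 82.
Compare {W-γ, W-δ}: total 94.
No size-2 selection does better; minimum is 78.

78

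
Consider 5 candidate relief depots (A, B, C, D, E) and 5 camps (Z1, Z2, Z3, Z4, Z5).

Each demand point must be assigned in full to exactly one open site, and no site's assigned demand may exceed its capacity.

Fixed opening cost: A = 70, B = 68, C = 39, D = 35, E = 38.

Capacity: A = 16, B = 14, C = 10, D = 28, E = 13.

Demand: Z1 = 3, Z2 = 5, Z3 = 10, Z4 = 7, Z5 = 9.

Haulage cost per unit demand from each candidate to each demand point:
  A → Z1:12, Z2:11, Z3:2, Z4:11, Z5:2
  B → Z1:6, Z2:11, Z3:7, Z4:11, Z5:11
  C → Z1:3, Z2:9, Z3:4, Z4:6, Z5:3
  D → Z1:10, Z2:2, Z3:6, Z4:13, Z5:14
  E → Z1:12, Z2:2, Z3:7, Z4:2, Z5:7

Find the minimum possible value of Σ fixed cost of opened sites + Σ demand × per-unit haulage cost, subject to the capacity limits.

Open {C, D, E}; cheapest assignment that respects the capacities:
  C (cap 10, load 9): Z5 — cost 9×3 = 27
  D (cap 28, load 18): Z1, Z2, Z3 — cost 3×10 + 5×2 + 10×6 = 100
  E (cap 13, load 7): Z4 — cost 7×2 = 14
  Shipping 141, fixed 112 → total 253.
  Any other capacity-feasible assignment to {C, D, E} ships for at least 141.
Compare {A, C, E}: its best feasible assignment gives total 254.
Compare {A, D, E}: its best feasible assignment gives total 275.
Every other set of open sites that can feasibly serve all demand totals ≥ 254 even under its best assignment. Minimum: 253.

253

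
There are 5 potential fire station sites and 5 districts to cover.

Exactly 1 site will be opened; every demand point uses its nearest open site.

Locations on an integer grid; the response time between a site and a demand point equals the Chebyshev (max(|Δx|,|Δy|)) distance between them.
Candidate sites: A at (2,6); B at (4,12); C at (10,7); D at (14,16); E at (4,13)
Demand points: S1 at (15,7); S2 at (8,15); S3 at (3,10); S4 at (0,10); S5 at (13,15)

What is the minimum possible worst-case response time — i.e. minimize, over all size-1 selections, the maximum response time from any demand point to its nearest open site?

10

Open {C}.
  Farthest demand point is S4 at response time 10 (to C); all others are ≤ 10.
With {B} the worst case is 11.
With {E} the worst case is 11.
No size-1 selection achieves below 10.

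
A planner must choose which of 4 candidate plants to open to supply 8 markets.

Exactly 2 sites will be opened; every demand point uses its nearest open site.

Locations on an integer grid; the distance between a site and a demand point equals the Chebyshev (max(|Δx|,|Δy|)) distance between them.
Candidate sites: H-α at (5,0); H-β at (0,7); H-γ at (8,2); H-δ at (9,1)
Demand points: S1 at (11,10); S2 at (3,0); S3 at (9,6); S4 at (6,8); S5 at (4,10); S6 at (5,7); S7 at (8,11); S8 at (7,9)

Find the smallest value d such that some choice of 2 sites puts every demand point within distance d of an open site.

8

Open {H-β, H-γ}.
  Farthest demand point is S1 at distance 8 (to H-γ); all others are ≤ 8.
With {H-α, H-γ} the worst case is 9.
With {H-β, H-δ} the worst case is 9.
No size-2 selection achieves below 8.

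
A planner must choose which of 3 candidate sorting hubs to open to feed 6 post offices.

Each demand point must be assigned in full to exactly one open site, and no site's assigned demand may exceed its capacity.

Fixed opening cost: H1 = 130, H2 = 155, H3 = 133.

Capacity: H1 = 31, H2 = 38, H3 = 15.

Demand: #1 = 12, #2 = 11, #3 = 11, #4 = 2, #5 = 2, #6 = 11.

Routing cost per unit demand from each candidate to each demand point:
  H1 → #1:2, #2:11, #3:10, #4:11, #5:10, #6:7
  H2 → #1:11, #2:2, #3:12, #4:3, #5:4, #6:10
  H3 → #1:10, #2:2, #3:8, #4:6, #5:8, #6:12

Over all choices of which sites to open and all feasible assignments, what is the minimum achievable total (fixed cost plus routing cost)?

554

Open {H1, H2}; cheapest assignment that respects the capacities:
  H1 (cap 31, load 23): #1, #6 — cost 12×2 + 11×7 = 101
  H2 (cap 38, load 26): #2, #3, #4, #5 — cost 11×2 + 11×12 + 2×3 + 2×4 = 168
  Shipping 269, fixed 285 → total 554.
  Any other capacity-feasible assignment to {H1, H2} ships for at least 269.
Compare {H1, H2, H3}: its best feasible assignment gives total 643.
Compare {H2, H3}: its best feasible assignment gives total 654.
Every other set of open sites that can feasibly serve all demand totals ≥ 643 even under its best assignment. Minimum: 554.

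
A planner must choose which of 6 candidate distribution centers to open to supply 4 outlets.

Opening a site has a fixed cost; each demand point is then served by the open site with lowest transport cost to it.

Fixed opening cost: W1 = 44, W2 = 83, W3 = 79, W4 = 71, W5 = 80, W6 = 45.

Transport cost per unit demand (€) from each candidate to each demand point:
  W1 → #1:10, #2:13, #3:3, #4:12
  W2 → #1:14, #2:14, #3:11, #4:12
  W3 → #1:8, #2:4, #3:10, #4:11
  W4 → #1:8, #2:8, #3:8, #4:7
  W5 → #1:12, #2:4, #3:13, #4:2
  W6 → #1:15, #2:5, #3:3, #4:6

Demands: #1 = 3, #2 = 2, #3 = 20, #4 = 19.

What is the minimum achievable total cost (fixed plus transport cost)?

260

Open {W1, W5}: assign each demand point to its cheapest open site.
  #1→W1 3×10=30, #2→W5 2×4=8, #3→W1 20×3=60, #4→W5 19×2=38
  transport cost 136, fixed 124 → total 260.
Compare {W5, W6}: transport cost 142 + fixed 125 = 267.
Compare {W6}: transport cost 229 + fixed 45 = 274.
Compare {W1, W6}: transport cost 214 + fixed 89 = 303.
All other subsets cost ≥ 267. Minimum total cost: 260.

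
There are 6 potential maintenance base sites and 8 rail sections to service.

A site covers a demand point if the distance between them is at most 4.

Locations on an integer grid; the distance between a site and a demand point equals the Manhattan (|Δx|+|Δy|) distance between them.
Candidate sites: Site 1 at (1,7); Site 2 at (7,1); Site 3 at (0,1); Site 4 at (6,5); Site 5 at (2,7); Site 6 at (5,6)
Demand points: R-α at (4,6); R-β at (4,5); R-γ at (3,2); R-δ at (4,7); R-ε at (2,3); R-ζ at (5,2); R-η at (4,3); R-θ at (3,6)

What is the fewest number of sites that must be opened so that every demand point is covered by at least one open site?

Coverage sets (demand points within 4 of each site):
  Site 1: {R-α, R-δ, R-θ}
  Site 2: {R-ζ}
  Site 3: {R-γ, R-ε}
  Site 4: {R-α, R-β, R-δ, R-ζ, R-η, R-θ}
  Site 5: {R-α, R-β, R-δ, R-ε, R-θ}
  Site 6: {R-α, R-β, R-δ, R-ζ, R-η, R-θ}
No single site covers all 8 demand points.
But {Site 3, Site 4} covers everything, so the minimum is 2.

2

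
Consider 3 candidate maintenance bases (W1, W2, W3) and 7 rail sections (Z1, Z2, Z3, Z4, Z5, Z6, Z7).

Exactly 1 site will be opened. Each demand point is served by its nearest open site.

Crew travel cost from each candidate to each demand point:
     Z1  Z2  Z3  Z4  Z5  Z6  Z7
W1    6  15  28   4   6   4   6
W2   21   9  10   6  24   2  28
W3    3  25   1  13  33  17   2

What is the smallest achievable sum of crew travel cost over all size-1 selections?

Open {W1}.
  Z1→W1 6, Z2→W1 15, Z3→W1 28, Z4→W1 4, Z5→W1 6, Z6→W1 4, Z7→W1 6  ⇒ total 69.
Compare {W3}: total 94.
Compare {W2}: total 100.

69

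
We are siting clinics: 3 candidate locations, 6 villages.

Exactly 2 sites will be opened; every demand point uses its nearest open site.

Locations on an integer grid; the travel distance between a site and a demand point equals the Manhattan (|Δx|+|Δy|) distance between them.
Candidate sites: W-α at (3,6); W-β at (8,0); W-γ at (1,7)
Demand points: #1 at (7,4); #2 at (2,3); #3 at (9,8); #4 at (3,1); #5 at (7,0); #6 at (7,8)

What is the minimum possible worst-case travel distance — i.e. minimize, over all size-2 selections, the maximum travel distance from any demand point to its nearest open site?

8

Open {W-α, W-β}.
  Farthest demand point is #3 at travel distance 8 (to W-α); all others are ≤ 8.
With {W-β, W-γ} the worst case is 9.
With {W-α, W-γ} the worst case is 10.
No size-2 selection achieves below 8.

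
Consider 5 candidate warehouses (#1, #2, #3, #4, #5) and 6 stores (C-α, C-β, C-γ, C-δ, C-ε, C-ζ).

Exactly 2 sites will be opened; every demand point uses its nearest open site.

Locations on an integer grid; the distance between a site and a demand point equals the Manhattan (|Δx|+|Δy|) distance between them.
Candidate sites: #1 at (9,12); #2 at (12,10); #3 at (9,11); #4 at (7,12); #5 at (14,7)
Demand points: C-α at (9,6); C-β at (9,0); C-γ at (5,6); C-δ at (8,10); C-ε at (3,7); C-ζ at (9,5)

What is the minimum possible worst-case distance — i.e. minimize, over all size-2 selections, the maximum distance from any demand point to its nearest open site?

Open {#1, #3}.
  Farthest demand point is C-β at distance 11 (to #3); all others are ≤ 11.
With {#2, #3} the worst case is 11.
With {#3, #4} the worst case is 11.
No size-2 selection achieves below 11.

11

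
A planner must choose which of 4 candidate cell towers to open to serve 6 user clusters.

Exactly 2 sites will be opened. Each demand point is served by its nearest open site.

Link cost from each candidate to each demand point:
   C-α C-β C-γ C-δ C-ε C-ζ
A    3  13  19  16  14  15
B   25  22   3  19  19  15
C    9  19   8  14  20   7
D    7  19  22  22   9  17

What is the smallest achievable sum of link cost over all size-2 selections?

59

Open {A, C}.
  C-α→A 3, C-β→A 13, C-γ→C 8, C-δ→C 14, C-ε→A 14, C-ζ→C 7  ⇒ total 59.
Compare {A, B}: total 64.
Compare {C, D}: total 64.
No size-2 selection does better; minimum is 59.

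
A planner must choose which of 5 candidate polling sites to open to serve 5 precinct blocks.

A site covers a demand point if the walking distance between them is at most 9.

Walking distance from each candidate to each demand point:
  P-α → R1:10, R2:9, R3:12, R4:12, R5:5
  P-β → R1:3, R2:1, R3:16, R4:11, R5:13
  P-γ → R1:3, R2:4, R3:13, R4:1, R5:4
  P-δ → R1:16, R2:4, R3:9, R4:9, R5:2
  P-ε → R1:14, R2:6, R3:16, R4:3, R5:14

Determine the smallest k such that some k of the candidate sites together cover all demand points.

2

Coverage sets (demand points within 9 of each site):
  P-α: {R2, R5}
  P-β: {R1, R2}
  P-γ: {R1, R2, R4, R5}
  P-δ: {R2, R3, R4, R5}
  P-ε: {R2, R4}
No single site covers all 5 demand points.
But {P-β, P-δ} covers everything, so the minimum is 2.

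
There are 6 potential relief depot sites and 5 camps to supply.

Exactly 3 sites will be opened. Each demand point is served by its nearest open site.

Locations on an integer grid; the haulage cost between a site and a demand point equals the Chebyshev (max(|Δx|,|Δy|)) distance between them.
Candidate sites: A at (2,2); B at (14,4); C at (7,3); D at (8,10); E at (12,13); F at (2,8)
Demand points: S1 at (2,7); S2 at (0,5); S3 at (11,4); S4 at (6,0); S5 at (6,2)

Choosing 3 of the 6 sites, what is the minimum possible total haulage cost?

11

Open {B, C, F}.
  S1→F 1, S2→F 3, S3→B 3, S4→C 3, S5→C 1  ⇒ total 11.
Compare {A, C, F}: total 12.
Compare {C, D, F}: total 12.
No size-3 selection does better; minimum is 11.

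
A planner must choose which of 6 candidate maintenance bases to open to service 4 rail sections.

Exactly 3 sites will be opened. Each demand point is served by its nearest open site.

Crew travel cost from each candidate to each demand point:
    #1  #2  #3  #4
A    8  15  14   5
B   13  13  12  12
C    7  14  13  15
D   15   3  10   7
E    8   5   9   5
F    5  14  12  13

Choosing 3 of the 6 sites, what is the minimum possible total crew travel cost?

22

Open {D, E, F}.
  #1→F 5, #2→D 3, #3→E 9, #4→E 5  ⇒ total 22.
Compare {A, D, F}: total 23.
Compare {A, E, F}: total 24.
No size-3 selection does better; minimum is 22.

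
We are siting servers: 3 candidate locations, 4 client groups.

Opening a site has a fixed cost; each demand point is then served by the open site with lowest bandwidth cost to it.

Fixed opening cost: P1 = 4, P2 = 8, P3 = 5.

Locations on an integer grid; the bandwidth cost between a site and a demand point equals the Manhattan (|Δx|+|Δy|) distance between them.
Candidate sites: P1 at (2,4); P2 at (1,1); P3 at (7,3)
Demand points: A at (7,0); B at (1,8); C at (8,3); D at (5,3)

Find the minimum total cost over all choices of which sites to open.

Open {P1, P3}: assign each demand point to its cheapest open site.
  A→P3 3, B→P1 5, C→P3 1, D→P3 2
  bandwidth cost 11, fixed 9 → total 20.
Compare {P3}: bandwidth cost 17 + fixed 5 = 22.
Compare {P2, P3}: bandwidth cost 13 + fixed 13 = 26.
Compare {P1, P2, P3}: bandwidth cost 11 + fixed 17 = 28.
All other subsets cost ≥ 22. Minimum total cost: 20.

20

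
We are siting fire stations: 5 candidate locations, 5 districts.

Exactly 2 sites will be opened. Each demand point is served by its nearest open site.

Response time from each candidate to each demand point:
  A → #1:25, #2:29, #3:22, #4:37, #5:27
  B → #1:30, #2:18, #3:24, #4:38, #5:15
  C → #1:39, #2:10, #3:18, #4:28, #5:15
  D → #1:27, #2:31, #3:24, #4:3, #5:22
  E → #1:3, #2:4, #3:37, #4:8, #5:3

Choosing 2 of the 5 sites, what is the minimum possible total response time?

Open {C, E}.
  #1→E 3, #2→E 4, #3→C 18, #4→E 8, #5→E 3  ⇒ total 36.
Compare {D, E}: total 37.
Compare {A, E}: total 40.
No size-2 selection does better; minimum is 36.

36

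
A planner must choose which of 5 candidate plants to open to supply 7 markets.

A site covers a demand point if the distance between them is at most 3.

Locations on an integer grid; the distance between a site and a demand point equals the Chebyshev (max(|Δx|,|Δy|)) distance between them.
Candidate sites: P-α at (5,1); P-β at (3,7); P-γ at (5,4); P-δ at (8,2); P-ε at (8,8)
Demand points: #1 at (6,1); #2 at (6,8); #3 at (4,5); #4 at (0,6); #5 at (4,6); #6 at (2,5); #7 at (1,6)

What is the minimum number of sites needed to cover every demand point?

Coverage sets (demand points within 3 of each site):
  P-α: {#1}
  P-β: {#2, #3, #4, #5, #6, #7}
  P-γ: {#1, #3, #5, #6}
  P-δ: {#1}
  P-ε: {#2}
No single site covers all 7 demand points.
But {P-α, P-β} covers everything, so the minimum is 2.

2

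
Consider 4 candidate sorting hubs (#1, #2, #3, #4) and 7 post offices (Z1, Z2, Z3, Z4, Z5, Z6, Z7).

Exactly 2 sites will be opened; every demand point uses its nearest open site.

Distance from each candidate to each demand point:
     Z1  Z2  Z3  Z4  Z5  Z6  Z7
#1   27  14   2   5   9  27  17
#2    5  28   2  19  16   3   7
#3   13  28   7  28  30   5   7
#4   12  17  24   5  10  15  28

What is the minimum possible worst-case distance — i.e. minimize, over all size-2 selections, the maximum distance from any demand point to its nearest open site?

Open {#1, #2}.
  Farthest demand point is Z2 at distance 14 (to #1); all others are ≤ 14.
With {#1, #3} the worst case is 14.
With {#1, #4} the worst case is 17.
No size-2 selection achieves below 14.

14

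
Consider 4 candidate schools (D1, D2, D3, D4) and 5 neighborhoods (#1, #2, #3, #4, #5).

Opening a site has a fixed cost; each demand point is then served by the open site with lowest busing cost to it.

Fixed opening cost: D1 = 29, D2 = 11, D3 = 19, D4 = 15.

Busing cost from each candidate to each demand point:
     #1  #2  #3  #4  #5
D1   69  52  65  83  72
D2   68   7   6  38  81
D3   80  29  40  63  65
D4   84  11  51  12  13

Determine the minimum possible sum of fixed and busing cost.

Open {D2, D4}: assign each demand point to its cheapest open site.
  #1→D2 68, #2→D2 7, #3→D2 6, #4→D4 12, #5→D4 13
  busing cost 106, fixed 26 → total 132.
Compare {D2, D3, D4}: busing cost 106 + fixed 45 = 151.
Compare {D1, D2, D4}: busing cost 106 + fixed 55 = 161.
Compare {D1, D2, D3, D4}: busing cost 106 + fixed 74 = 180.
All other subsets cost ≥ 151. Minimum total cost: 132.

132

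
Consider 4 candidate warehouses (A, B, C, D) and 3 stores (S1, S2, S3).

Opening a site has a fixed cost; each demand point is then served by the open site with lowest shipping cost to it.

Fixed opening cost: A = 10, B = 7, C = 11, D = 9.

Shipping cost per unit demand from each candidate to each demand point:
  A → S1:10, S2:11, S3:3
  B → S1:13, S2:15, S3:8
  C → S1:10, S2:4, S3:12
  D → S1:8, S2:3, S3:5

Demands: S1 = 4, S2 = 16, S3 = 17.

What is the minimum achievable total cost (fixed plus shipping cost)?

Open {A, D}: assign each demand point to its cheapest open site.
  S1→D 4×8=32, S2→D 16×3=48, S3→A 17×3=51
  shipping cost 131, fixed 19 → total 150.
Compare {A, B, D}: shipping cost 131 + fixed 26 = 157.
Compare {A, C, D}: shipping cost 131 + fixed 30 = 161.
Compare {A, B, C, D}: shipping cost 131 + fixed 37 = 168.
All other subsets cost ≥ 157. Minimum total cost: 150.

150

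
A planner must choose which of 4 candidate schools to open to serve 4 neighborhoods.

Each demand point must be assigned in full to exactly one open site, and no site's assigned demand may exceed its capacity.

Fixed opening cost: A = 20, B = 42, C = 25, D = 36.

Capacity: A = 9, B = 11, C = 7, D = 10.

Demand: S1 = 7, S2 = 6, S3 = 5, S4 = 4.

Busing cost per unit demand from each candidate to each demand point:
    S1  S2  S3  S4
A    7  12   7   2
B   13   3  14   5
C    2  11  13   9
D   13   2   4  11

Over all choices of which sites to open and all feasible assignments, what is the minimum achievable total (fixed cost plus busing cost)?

Open {A, C, D}; cheapest assignment that respects the capacities:
  A (cap 9, load 9): S3, S4 — cost 5×7 + 4×2 = 43
  C (cap 7, load 7): S1 — cost 7×2 = 14
  D (cap 10, load 6): S2 — cost 6×2 = 12
  Shipping 69, fixed 81 → total 150.
  Any other capacity-feasible assignment to {A, C, D} ships for at least 69.
Compare {A, B, C}: its best feasible assignment gives total 162.
Compare {B, C, D}: its best feasible assignment gives total 175.
Every other set of open sites that can feasibly serve all demand totals ≥ 162 even under its best assignment. Minimum: 150.

150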